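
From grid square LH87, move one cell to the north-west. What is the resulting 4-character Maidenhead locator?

LH78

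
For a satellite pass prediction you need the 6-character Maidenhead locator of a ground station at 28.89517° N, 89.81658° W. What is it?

Shift to the Maidenhead origin (180°W, 90°S): lon 90.1834, lat 118.8952.
Field (20°×10°, letters A–R): 90.1834/20 → 4 → E, 118.8952/10 → 11 → L; chars EL.
Square (2°×1°, digits 0–9): 10.1834/2 → 5, 8.8952/1 → 8; chars 58.
Subsquare (5′×2.5′, letters a–x): 0.1834/0.0833333 → 2 → c, 0.8952/0.0416667 → 21 → v; chars cv.

EL58cv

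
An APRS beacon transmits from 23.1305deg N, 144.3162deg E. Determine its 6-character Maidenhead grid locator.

QL23dd

Shift to the Maidenhead origin (180°W, 90°S): lon 324.3162, lat 113.1305.
Field (20°×10°, letters A–R): 324.3162/20 → 16 → Q, 113.1305/10 → 11 → L; chars QL.
Square (2°×1°, digits 0–9): 4.3162/2 → 2, 3.1305/1 → 3; chars 23.
Subsquare (5′×2.5′, letters a–x): 0.3162/0.0833333 → 3 → d, 0.1305/0.0416667 → 3 → d; chars dd.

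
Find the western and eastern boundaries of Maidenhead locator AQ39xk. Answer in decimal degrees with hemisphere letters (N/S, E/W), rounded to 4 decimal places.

Field A=0, Q=16: +0·20° lon, +16·10° lat → SW at lon -180°, lat 70°.
Square 3, 9: +3·2° lon, +9·1° lat → SW at lon -174°, lat 79°.
Subsquare x=23, k=10: +23·0.0833333° lon, +10·0.0416667° lat → SW at lon -172.083°, lat 79.4167°.
Cell spans 0.0833333° lon × 0.0416667° lat.
west 172.0833° W, east 172.0000° W.

172.0833° W, 172.0000° W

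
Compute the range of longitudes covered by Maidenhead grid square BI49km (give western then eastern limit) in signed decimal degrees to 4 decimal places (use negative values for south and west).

-151.1667, -151.0833

Field B=1, I=8: +1·20° lon, +8·10° lat → SW at lon -160°, lat -10°.
Square 4, 9: +4·2° lon, +9·1° lat → SW at lon -152°, lat -1°.
Subsquare k=10, m=12: +10·0.0833333° lon, +12·0.0416667° lat → SW at lon -151.167°, lat -0.5°.
Cell spans 0.0833333° lon × 0.0416667° lat.
west -151.1667, east -151.0833.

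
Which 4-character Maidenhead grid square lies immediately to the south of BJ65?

BJ64

Latitude square 5; −1 → 4.
The longitude characters are unchanged.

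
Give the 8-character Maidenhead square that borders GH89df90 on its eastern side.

Longitude extended square 9; +1 → 10, wraps to 0, carry into subsquare.
Longitude subsquare d = 3; +1 → 4 = e.
The latitude characters are unchanged.

GH89ef00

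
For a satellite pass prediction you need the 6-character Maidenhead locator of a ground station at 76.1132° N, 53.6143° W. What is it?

Offset from 180°W / 90°S: lon 126.3857°, lat 166.1132°.
Field: lon ⌊126.3857/20⌋ = 6 → G; lat ⌊166.1132/10⌋ = 16 → Q.
Square: lon ⌊6.3857/2⌋ = 3; lat ⌊6.1132/1⌋ = 6.
Subsquare: lon ⌊0.3857/0.0833333⌋ = 4 → e; lat ⌊0.1132/0.0416667⌋ = 2 → c.

GQ36ec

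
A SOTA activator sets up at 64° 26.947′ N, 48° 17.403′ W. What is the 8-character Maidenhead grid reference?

Add 180° to longitude and 90° to latitude: 131.70995, 154.44912.
Field (20°×10°, letters A–R): lon ⌊131.70995/20⌋ = 6 → G; lat ⌊154.44912/10⌋ = 15 → P.
Square (2°×1°, digits 0–9): lon ⌊11.70995/2⌋ = 5; lat ⌊4.44912/1⌋ = 4.
Subsquare (5′×2.5′, letters a–x): lon ⌊1.70995/0.0833333⌋ = 20 → u; lat ⌊0.44912/0.0416667⌋ = 10 → k.
Extended square (30″×15″, digits 0–9): lon ⌊0.04328/0.00833333⌋ = 5; lat ⌊0.03245/0.00416667⌋ = 7.

GP54uk57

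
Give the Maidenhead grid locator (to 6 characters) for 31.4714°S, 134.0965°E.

PF78bm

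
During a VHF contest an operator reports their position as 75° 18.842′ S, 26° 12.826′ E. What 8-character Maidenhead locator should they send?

KB34cq54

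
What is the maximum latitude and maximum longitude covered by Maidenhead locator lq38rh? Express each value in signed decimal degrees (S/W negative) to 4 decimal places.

78.3333, 47.5000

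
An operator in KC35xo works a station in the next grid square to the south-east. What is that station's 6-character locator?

Longitude subsquare x = 23; +1 → 24, wraps to 0 = a, carry into square.
Longitude square 3; +1 → 4.
Latitude subsquare o = 14; −1 → 13 = n.

KC45an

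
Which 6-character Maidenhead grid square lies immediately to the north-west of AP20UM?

Longitude subsquare u = 20; −1 → 19 = t.
Latitude subsquare m = 12; +1 → 13 = n.

AP20tn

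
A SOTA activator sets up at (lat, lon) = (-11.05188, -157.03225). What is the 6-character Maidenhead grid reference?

BH18lw

Offset from 180°W / 90°S: lon 22.9677°, lat 78.9481°.
Field (20°×10°, letters A–R): lon ⌊22.9677/20⌋ = 1 → B; lat ⌊78.9481/10⌋ = 7 → H.
Square (2°×1°, digits 0–9): lon ⌊2.9677/2⌋ = 1; lat ⌊8.9481/1⌋ = 8.
Subsquare (5′×2.5′, letters a–x): lon ⌊0.9677/0.0833333⌋ = 11 → l; lat ⌊0.9481/0.0416667⌋ = 22 → w.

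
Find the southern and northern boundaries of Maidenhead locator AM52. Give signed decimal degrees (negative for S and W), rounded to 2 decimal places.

32.00, 33.00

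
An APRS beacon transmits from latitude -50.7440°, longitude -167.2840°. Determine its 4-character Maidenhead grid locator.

Shift to the Maidenhead origin (180°W, 90°S): lon 12.72, lat 39.26.
Field: 12.72/20 → 0 → A, 39.26/10 → 3 → D; chars AD.
Square: 12.72/2 → 6, 9.26/1 → 9; chars 69.

AD69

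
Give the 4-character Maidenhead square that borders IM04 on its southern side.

IM03

Latitude square 4; −1 → 3.
The longitude characters are unchanged.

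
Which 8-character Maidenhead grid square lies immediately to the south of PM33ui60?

PM33uh69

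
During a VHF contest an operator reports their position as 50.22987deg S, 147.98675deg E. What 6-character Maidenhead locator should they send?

QD39xs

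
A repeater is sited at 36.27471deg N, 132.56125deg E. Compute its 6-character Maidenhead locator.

PM66gg

Shift to the Maidenhead origin (180°W, 90°S): lon 312.5612, lat 126.2747.
Field: lon ⌊312.5612/20⌋ = 15 → P; lat ⌊126.2747/10⌋ = 12 → M.
Square: lon ⌊12.5612/2⌋ = 6; lat ⌊6.2747/1⌋ = 6.
Subsquare: lon ⌊0.5612/0.0833333⌋ = 6 → g; lat ⌊0.2747/0.0416667⌋ = 6 → g.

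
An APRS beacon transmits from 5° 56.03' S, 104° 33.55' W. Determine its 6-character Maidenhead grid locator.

DI74rb

Offset from 180°W / 90°S: lon 75.4408°, lat 84.0662°.
Field (20°×10°, letters A–R): lon ⌊75.4408/20⌋ = 3 → D; lat ⌊84.0662/10⌋ = 8 → I.
Square (2°×1°, digits 0–9): lon ⌊15.4408/2⌋ = 7; lat ⌊4.0662/1⌋ = 4.
Subsquare (5′×2.5′, letters a–x): lon ⌊1.4408/0.0833333⌋ = 17 → r; lat ⌊0.0662/0.0416667⌋ = 1 → b.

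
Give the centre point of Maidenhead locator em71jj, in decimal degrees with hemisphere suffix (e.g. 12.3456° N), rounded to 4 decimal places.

31.3958° N, 85.2083° W

Field E=4, M=12: +4·20° lon, +12·10° lat → SW at lon -100°, lat 30°.
Square 7, 1: +7·2° lon, +1·1° lat → SW at lon -86°, lat 31°.
Subsquare j=9, j=9: +9·0.0833333° lon, +9·0.0416667° lat → SW at lon -85.25°, lat 31.375°.
Cell spans 0.0833333° lon × 0.0416667° lat. Centre is SW corner plus half of each.
latitude 31.3958° N, longitude 85.2083° W.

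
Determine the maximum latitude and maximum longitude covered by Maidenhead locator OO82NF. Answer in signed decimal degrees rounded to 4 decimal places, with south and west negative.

Field O=14, O=14: +14·20° lon, +14·10° lat → SW at lon 100°, lat 50°.
Square 8, 2: +8·2° lon, +2·1° lat → SW at lon 116°, lat 52°.
Subsquare n=13, f=5: +13·0.0833333° lon, +5·0.0416667° lat → SW at lon 117.083°, lat 52.2083°.
Cell spans 0.0833333° lon × 0.0416667° lat. NE corner is SW corner plus one full cell.
latitude 52.2500, longitude 117.1667.

52.2500, 117.1667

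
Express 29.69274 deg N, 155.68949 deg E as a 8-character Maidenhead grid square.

QL79uq26

Offset from 180°W / 90°S: lon 335.68949°, lat 119.69274°.
Field (20°×10°, letters A–R): lon ⌊335.68949/20⌋ = 16 → Q; lat ⌊119.69274/10⌋ = 11 → L.
Square (2°×1°, digits 0–9): lon ⌊15.68949/2⌋ = 7; lat ⌊9.69274/1⌋ = 9.
Subsquare (5′×2.5′, letters a–x): lon ⌊1.68949/0.0833333⌋ = 20 → u; lat ⌊0.69274/0.0416667⌋ = 16 → q.
Extended square (30″×15″, digits 0–9): lon ⌊0.02282/0.00833333⌋ = 2; lat ⌊0.02607/0.00416667⌋ = 6.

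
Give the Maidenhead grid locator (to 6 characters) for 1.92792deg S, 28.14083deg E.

KI48bb

Offset from 180°W / 90°S: lon 208.1408°, lat 88.0721°.
Field: 208.1408/20 → 10 → K, 88.0721/10 → 8 → I; chars KI.
Square: 8.1408/2 → 4, 8.0721/1 → 8; chars 48.
Subsquare: 0.1408/0.0833333 → 1 → b, 0.0721/0.0416667 → 1 → b; chars bb.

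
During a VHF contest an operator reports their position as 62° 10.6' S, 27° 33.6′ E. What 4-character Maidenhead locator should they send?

KC37

Offset from 180°W / 90°S: lon 207.56°, lat 27.82°.
Field: 207.56/20 → 10 → K, 27.82/10 → 2 → C; chars KC.
Square: 7.56/2 → 3, 7.82/1 → 7; chars 37.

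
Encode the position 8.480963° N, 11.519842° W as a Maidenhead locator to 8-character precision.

Add 180° to longitude and 90° to latitude: 168.48016, 98.48096.
Field (20°×10°, letters A–R): lon ⌊168.48016/20⌋ = 8 → I; lat ⌊98.48096/10⌋ = 9 → J.
Square (2°×1°, digits 0–9): lon ⌊8.48016/2⌋ = 4; lat ⌊8.48096/1⌋ = 8.
Subsquare (5′×2.5′, letters a–x): lon ⌊0.48016/0.0833333⌋ = 5 → f; lat ⌊0.48096/0.0416667⌋ = 11 → l.
Extended square (30″×15″, digits 0–9): lon ⌊0.06349/0.00833333⌋ = 7; lat ⌊0.02263/0.00416667⌋ = 5.

IJ48fl75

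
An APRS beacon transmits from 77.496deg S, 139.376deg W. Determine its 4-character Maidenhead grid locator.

Offset from 180°W / 90°S: lon 40.62°, lat 12.50°.
Field: lon ⌊40.62/20⌋ = 2 → C; lat ⌊12.50/10⌋ = 1 → B.
Square: lon ⌊0.62/2⌋ = 0; lat ⌊2.50/1⌋ = 2.

CB02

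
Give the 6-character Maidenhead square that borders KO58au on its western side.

Longitude subsquare a = 0; −1 → -1, wraps to 23 = x, carry into square.
Longitude square 5; −1 → 4.
The latitude characters are unchanged.

KO48xu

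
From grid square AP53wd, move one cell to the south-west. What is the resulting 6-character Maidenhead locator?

AP53vc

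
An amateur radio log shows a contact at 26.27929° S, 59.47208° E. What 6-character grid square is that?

LG93rr

Add 180° to longitude and 90° to latitude: 239.4721, 63.7207.
Field: lon ⌊239.4721/20⌋ = 11 → L; lat ⌊63.7207/10⌋ = 6 → G.
Square: lon ⌊19.4721/2⌋ = 9; lat ⌊3.7207/1⌋ = 3.
Subsquare: lon ⌊1.4721/0.0833333⌋ = 17 → r; lat ⌊0.7207/0.0416667⌋ = 17 → r.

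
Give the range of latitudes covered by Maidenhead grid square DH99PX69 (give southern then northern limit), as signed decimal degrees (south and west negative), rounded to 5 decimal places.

Field D=3, H=7: +3·20° lon, +7·10° lat → SW at lon -120°, lat -20°.
Square 9, 9: +9·2° lon, +9·1° lat → SW at lon -102°, lat -11°.
Subsquare p=15, x=23: +15·0.0833333° lon, +23·0.0416667° lat → SW at lon -100.75°, lat -10.0417°.
Extended square 6, 9: +6·0.00833333° lon, +9·0.00416667° lat → SW at lon -100.7°, lat -10.0042°.
Cell spans 0.00833333° lon × 0.00416667° lat.
south -10.00417, north -10.00000.

-10.00417, -10.00000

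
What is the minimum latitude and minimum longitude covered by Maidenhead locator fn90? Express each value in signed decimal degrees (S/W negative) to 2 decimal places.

40.00, -62.00

Field F=5, N=13: +5·20° lon, +13·10° lat → SW at lon -80°, lat 40°.
Square 9, 0: +9·2° lon, +0·1° lat → SW at lon -62°, lat 40°.
latitude 40.00, longitude -62.00.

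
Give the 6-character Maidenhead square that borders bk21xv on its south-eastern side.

BK31au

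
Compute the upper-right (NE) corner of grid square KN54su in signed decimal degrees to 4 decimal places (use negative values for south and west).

44.8750, 31.5833

Field K=10, N=13: +10·20° lon, +13·10° lat → SW at lon 20°, lat 40°.
Square 5, 4: +5·2° lon, +4·1° lat → SW at lon 30°, lat 44°.
Subsquare s=18, u=20: +18·0.0833333° lon, +20·0.0416667° lat → SW at lon 31.5°, lat 44.8333°.
Cell spans 0.0833333° lon × 0.0416667° lat. NE corner is SW corner plus one full cell.
latitude 44.8750, longitude 31.5833.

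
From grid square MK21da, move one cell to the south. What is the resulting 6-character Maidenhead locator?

MK20dx

Latitude subsquare a = 0; −1 → -1, wraps to 23 = x, carry into square.
Latitude square 1; −1 → 0.
The longitude characters are unchanged.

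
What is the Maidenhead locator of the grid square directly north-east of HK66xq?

HK76ar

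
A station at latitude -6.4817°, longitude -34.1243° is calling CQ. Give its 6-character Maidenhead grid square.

Add 180° to longitude and 90° to latitude: 145.8757, 83.5183.
Field (20°×10°, letters A–R): 145.8757/20 → 7 → H, 83.5183/10 → 8 → I; chars HI.
Square (2°×1°, digits 0–9): 5.8757/2 → 2, 3.5183/1 → 3; chars 23.
Subsquare (5′×2.5′, letters a–x): 1.8757/0.0833333 → 22 → w, 0.5183/0.0416667 → 12 → m; chars wm.

HI23wm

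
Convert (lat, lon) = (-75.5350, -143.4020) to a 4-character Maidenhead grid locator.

Add 180° to longitude and 90° to latitude: 36.60, 14.47.
Field (20°×10°, letters A–R): lon ⌊36.60/20⌋ = 1 → B; lat ⌊14.47/10⌋ = 1 → B.
Square (2°×1°, digits 0–9): lon ⌊16.60/2⌋ = 8; lat ⌊4.47/1⌋ = 4.

BB84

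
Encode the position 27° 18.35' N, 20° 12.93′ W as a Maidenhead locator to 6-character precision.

HL97vh

Shift to the Maidenhead origin (180°W, 90°S): lon 159.7845, lat 117.3058.
Field: lon ⌊159.7845/20⌋ = 7 → H; lat ⌊117.3058/10⌋ = 11 → L.
Square: lon ⌊19.7845/2⌋ = 9; lat ⌊7.3058/1⌋ = 7.
Subsquare: lon ⌊1.7845/0.0833333⌋ = 21 → v; lat ⌊0.3058/0.0416667⌋ = 7 → h.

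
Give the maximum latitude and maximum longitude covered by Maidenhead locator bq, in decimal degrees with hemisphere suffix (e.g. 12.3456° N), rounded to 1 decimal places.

Field B=1, Q=16: +1·20° lon, +16·10° lat → SW at lon -160°, lat 70°.
Cell spans 20° lon × 10° lat. NE corner is SW corner plus one full cell.
latitude 80.0° N, longitude 140.0° W.

80.0° N, 140.0° W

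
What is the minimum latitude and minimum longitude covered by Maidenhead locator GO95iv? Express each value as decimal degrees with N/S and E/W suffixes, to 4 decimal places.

55.8750° N, 41.3333° W

Field G=6, O=14: +6·20° lon, +14·10° lat → SW at lon -60°, lat 50°.
Square 9, 5: +9·2° lon, +5·1° lat → SW at lon -42°, lat 55°.
Subsquare i=8, v=21: +8·0.0833333° lon, +21·0.0416667° lat → SW at lon -41.3333°, lat 55.875°.
latitude 55.8750° N, longitude 41.3333° W.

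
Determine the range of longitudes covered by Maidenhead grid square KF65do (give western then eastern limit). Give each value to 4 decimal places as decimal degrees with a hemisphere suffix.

32.2500° E, 32.3333° E

Field K=10, F=5: +10·20° lon, +5·10° lat → SW at lon 20°, lat -40°.
Square 6, 5: +6·2° lon, +5·1° lat → SW at lon 32°, lat -35°.
Subsquare d=3, o=14: +3·0.0833333° lon, +14·0.0416667° lat → SW at lon 32.25°, lat -34.4167°.
Cell spans 0.0833333° lon × 0.0416667° lat.
west 32.2500° E, east 32.3333° E.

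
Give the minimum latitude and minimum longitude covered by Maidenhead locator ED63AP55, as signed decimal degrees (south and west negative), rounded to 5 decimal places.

Field E=4, D=3: +4·20° lon, +3·10° lat → SW at lon -100°, lat -60°.
Square 6, 3: +6·2° lon, +3·1° lat → SW at lon -88°, lat -57°.
Subsquare a=0, p=15: +0·0.0833333° lon, +15·0.0416667° lat → SW at lon -88°, lat -56.375°.
Extended square 5, 5: +5·0.00833333° lon, +5·0.00416667° lat → SW at lon -87.9583°, lat -56.3542°.
latitude -56.35417, longitude -87.95833.

-56.35417, -87.95833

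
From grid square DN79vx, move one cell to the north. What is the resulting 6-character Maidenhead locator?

DO70va

Latitude subsquare x = 23; +1 → 24, wraps to 0 = a, carry into square.
Latitude square 9; +1 → 10, wraps to 0, carry into field.
Latitude field N = 13; +1 → 14 = O.
The longitude characters are unchanged.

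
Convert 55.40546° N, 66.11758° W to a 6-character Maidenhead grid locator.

Shift to the Maidenhead origin (180°W, 90°S): lon 113.8824, lat 145.4055.
Field (20°×10°, letters A–R): 113.8824/20 → 5 → F, 145.4055/10 → 14 → O; chars FO.
Square (2°×1°, digits 0–9): 13.8824/2 → 6, 5.4055/1 → 5; chars 65.
Subsquare (5′×2.5′, letters a–x): 1.8824/0.0833333 → 22 → w, 0.4055/0.0416667 → 9 → j; chars wj.

FO65wj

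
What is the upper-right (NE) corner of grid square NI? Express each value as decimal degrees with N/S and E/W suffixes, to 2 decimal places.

Field N=13, I=8: +13·20° lon, +8·10° lat → SW at lon 80°, lat -10°.
Cell spans 20° lon × 10° lat. NE corner is SW corner plus one full cell.
latitude 0.00° N, longitude 100.00° E.

0.00° N, 100.00° E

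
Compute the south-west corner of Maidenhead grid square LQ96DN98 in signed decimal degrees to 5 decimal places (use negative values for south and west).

Field L=11, Q=16: +11·20° lon, +16·10° lat → SW at lon 40°, lat 70°.
Square 9, 6: +9·2° lon, +6·1° lat → SW at lon 58°, lat 76°.
Subsquare d=3, n=13: +3·0.0833333° lon, +13·0.0416667° lat → SW at lon 58.25°, lat 76.5417°.
Extended square 9, 8: +9·0.00833333° lon, +8·0.00416667° lat → SW at lon 58.325°, lat 76.575°.
latitude 76.57500, longitude 58.32500.

76.57500, 58.32500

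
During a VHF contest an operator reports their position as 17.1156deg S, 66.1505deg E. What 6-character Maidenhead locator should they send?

Shift to the Maidenhead origin (180°W, 90°S): lon 246.1505, lat 72.8844.
Field: 246.1505/20 → 12 → M, 72.8844/10 → 7 → H; chars MH.
Square: 6.1505/2 → 3, 2.8844/1 → 2; chars 32.
Subsquare: 0.1505/0.0833333 → 1 → b, 0.8844/0.0416667 → 21 → v; chars bv.

MH32bv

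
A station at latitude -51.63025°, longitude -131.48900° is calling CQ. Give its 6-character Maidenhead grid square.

CD48gi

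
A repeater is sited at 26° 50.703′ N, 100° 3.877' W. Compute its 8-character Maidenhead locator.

DL96xu22

Shift to the Maidenhead origin (180°W, 90°S): lon 79.93538, lat 116.84505.
Field (20°×10°, letters A–R): 79.93538/20 → 3 → D, 116.84505/10 → 11 → L; chars DL.
Square (2°×1°, digits 0–9): 19.93538/2 → 9, 6.84505/1 → 6; chars 96.
Subsquare (5′×2.5′, letters a–x): 1.93538/0.0833333 → 23 → x, 0.84505/0.0416667 → 20 → u; chars xu.
Extended square (30″×15″, digits 0–9): 0.01872/0.00833333 → 2, 0.01172/0.00416667 → 2; chars 22.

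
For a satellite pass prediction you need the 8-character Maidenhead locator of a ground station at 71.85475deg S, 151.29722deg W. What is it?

BB48id44

Shift to the Maidenhead origin (180°W, 90°S): lon 28.70278, lat 18.14525.
Field: lon ⌊28.70278/20⌋ = 1 → B; lat ⌊18.14525/10⌋ = 1 → B.
Square: lon ⌊8.70278/2⌋ = 4; lat ⌊8.14525/1⌋ = 8.
Subsquare: lon ⌊0.70278/0.0833333⌋ = 8 → i; lat ⌊0.14525/0.0416667⌋ = 3 → d.
Extended square: lon ⌊0.03611/0.00833333⌋ = 4; lat ⌊0.02025/0.00416667⌋ = 4.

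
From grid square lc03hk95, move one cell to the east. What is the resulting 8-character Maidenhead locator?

Longitude extended square 9; +1 → 10, wraps to 0, carry into subsquare.
Longitude subsquare h = 7; +1 → 8 = i.
The latitude characters are unchanged.

LC03ik05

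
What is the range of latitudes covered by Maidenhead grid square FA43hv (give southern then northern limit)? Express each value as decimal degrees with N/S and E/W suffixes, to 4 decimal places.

Field F=5, A=0: +5·20° lon, +0·10° lat → SW at lon -80°, lat -90°.
Square 4, 3: +4·2° lon, +3·1° lat → SW at lon -72°, lat -87°.
Subsquare h=7, v=21: +7·0.0833333° lon, +21·0.0416667° lat → SW at lon -71.4167°, lat -86.125°.
Cell spans 0.0833333° lon × 0.0416667° lat.
south 86.1250° S, north 86.0833° S.

86.1250° S, 86.0833° S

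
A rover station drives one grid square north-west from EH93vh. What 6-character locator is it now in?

EH93ui

Longitude subsquare v = 21; −1 → 20 = u.
Latitude subsquare h = 7; +1 → 8 = i.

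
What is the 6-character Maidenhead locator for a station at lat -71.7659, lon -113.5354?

Shift to the Maidenhead origin (180°W, 90°S): lon 66.4646, lat 18.2341.
Field: 66.4646/20 → 3 → D, 18.2341/10 → 1 → B; chars DB.
Square: 6.4646/2 → 3, 8.2341/1 → 8; chars 38.
Subsquare: 0.4646/0.0833333 → 5 → f, 0.2341/0.0416667 → 5 → f; chars ff.

DB38ff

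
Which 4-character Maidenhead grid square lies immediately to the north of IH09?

II00

Latitude square 9; +1 → 10, wraps to 0, carry into field.
Latitude field H = 7; +1 → 8 = I.
The longitude characters are unchanged.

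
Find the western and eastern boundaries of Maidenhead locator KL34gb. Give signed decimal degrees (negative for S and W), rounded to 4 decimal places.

Field K=10, L=11: +10·20° lon, +11·10° lat → SW at lon 20°, lat 20°.
Square 3, 4: +3·2° lon, +4·1° lat → SW at lon 26°, lat 24°.
Subsquare g=6, b=1: +6·0.0833333° lon, +1·0.0416667° lat → SW at lon 26.5°, lat 24.0417°.
Cell spans 0.0833333° lon × 0.0416667° lat.
west 26.5000, east 26.5833.

26.5000, 26.5833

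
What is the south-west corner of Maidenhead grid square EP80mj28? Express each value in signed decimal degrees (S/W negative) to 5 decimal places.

Field E=4, P=15: +4·20° lon, +15·10° lat → SW at lon -100°, lat 60°.
Square 8, 0: +8·2° lon, +0·1° lat → SW at lon -84°, lat 60°.
Subsquare m=12, j=9: +12·0.0833333° lon, +9·0.0416667° lat → SW at lon -83°, lat 60.375°.
Extended square 2, 8: +2·0.00833333° lon, +8·0.00416667° lat → SW at lon -82.9833°, lat 60.4083°.
latitude 60.40833, longitude -82.98333.

60.40833, -82.98333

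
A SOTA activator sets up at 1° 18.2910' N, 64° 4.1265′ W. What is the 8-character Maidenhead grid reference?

Add 180° to longitude and 90° to latitude: 115.93122, 91.30485.
Field: lon ⌊115.93122/20⌋ = 5 → F; lat ⌊91.30485/10⌋ = 9 → J.
Square: lon ⌊15.93122/2⌋ = 7; lat ⌊1.30485/1⌋ = 1.
Subsquare: lon ⌊1.93122/0.0833333⌋ = 23 → x; lat ⌊0.30485/0.0416667⌋ = 7 → h.
Extended square: lon ⌊0.01456/0.00833333⌋ = 1; lat ⌊0.01318/0.00416667⌋ = 3.

FJ71xh13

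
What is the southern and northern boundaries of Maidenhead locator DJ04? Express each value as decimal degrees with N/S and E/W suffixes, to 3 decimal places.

Field D=3, J=9: +3·20° lon, +9·10° lat → SW at lon -120°, lat 0°.
Square 0, 4: +0·2° lon, +4·1° lat → SW at lon -120°, lat 4°.
Cell spans 2° lon × 1° lat.
south 4.000° N, north 5.000° N.

4.000° N, 5.000° N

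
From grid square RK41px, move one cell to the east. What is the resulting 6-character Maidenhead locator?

RK41qx

Longitude subsquare p = 15; +1 → 16 = q.
The latitude characters are unchanged.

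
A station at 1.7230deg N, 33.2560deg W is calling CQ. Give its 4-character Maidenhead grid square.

HJ31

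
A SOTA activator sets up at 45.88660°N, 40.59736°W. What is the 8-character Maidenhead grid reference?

Offset from 180°W / 90°S: lon 139.40264°, lat 135.88660°.
Field: 139.40264/20 → 6 → G, 135.88660/10 → 13 → N; chars GN.
Square: 19.40264/2 → 9, 5.88660/1 → 5; chars 95.
Subsquare: 1.40264/0.0833333 → 16 → q, 0.88660/0.0416667 → 21 → v; chars qv.
Extended square: 0.06931/0.00833333 → 8, 0.01160/0.00416667 → 2; chars 82.

GN95qv82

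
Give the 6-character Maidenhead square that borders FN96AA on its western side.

FN86xa

Longitude subsquare a = 0; −1 → -1, wraps to 23 = x, carry into square.
Longitude square 9; −1 → 8.
The latitude characters are unchanged.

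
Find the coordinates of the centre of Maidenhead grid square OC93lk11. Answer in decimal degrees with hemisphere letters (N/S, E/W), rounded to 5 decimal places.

66.57708° S, 118.92917° E

Field O=14, C=2: +14·20° lon, +2·10° lat → SW at lon 100°, lat -70°.
Square 9, 3: +9·2° lon, +3·1° lat → SW at lon 118°, lat -67°.
Subsquare l=11, k=10: +11·0.0833333° lon, +10·0.0416667° lat → SW at lon 118.917°, lat -66.5833°.
Extended square 1, 1: +1·0.00833333° lon, +1·0.00416667° lat → SW at lon 118.925°, lat -66.5792°.
Cell spans 0.00833333° lon × 0.00416667° lat. Centre is SW corner plus half of each.
latitude 66.57708° S, longitude 118.92917° E.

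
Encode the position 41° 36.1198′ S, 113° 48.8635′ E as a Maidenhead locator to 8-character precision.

OE68vj75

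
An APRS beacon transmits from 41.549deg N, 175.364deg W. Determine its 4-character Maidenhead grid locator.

AN21

Offset from 180°W / 90°S: lon 4.64°, lat 131.55°.
Field: 4.64/20 → 0 → A, 131.55/10 → 13 → N; chars AN.
Square: 4.64/2 → 2, 1.55/1 → 1; chars 21.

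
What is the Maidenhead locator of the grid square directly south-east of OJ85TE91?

OJ85ue00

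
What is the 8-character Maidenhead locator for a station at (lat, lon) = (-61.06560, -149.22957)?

Shift to the Maidenhead origin (180°W, 90°S): lon 30.77043, lat 28.93440.
Field: 30.77043/20 → 1 → B, 28.93440/10 → 2 → C; chars BC.
Square: 10.77043/2 → 5, 8.93440/1 → 8; chars 58.
Subsquare: 0.77043/0.0833333 → 9 → j, 0.93440/0.0416667 → 22 → w; chars jw.
Extended square: 0.02043/0.00833333 → 2, 0.01773/0.00416667 → 4; chars 24.

BC58jw24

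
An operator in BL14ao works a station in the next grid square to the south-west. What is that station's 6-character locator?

Longitude subsquare a = 0; −1 → -1, wraps to 23 = x, carry into square.
Longitude square 1; −1 → 0.
Latitude subsquare o = 14; −1 → 13 = n.

BL04xn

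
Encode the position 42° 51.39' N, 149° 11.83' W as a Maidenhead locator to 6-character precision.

BN52ju

Shift to the Maidenhead origin (180°W, 90°S): lon 30.8028, lat 132.8565.
Field (20°×10°, letters A–R): lon ⌊30.8028/20⌋ = 1 → B; lat ⌊132.8565/10⌋ = 13 → N.
Square (2°×1°, digits 0–9): lon ⌊10.8028/2⌋ = 5; lat ⌊2.8565/1⌋ = 2.
Subsquare (5′×2.5′, letters a–x): lon ⌊0.8028/0.0833333⌋ = 9 → j; lat ⌊0.8565/0.0416667⌋ = 20 → u.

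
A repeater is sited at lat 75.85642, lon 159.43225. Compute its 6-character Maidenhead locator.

Offset from 180°W / 90°S: lon 339.4323°, lat 165.8564°.
Field (20°×10°, letters A–R): 339.4323/20 → 16 → Q, 165.8564/10 → 16 → Q; chars QQ.
Square (2°×1°, digits 0–9): 19.4323/2 → 9, 5.8564/1 → 5; chars 95.
Subsquare (5′×2.5′, letters a–x): 1.4323/0.0833333 → 17 → r, 0.8564/0.0416667 → 20 → u; chars ru.

QQ95ru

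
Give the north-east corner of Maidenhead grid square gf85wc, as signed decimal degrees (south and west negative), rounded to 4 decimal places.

Field G=6, F=5: +6·20° lon, +5·10° lat → SW at lon -60°, lat -40°.
Square 8, 5: +8·2° lon, +5·1° lat → SW at lon -44°, lat -35°.
Subsquare w=22, c=2: +22·0.0833333° lon, +2·0.0416667° lat → SW at lon -42.1667°, lat -34.9167°.
Cell spans 0.0833333° lon × 0.0416667° lat. NE corner is SW corner plus one full cell.
latitude -34.8750, longitude -42.0833.

-34.8750, -42.0833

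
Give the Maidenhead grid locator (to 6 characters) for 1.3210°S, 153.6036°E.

Shift to the Maidenhead origin (180°W, 90°S): lon 333.6036, lat 88.6790.
Field: lon ⌊333.6036/20⌋ = 16 → Q; lat ⌊88.6790/10⌋ = 8 → I.
Square: lon ⌊13.6036/2⌋ = 6; lat ⌊8.6790/1⌋ = 8.
Subsquare: lon ⌊1.6036/0.0833333⌋ = 19 → t; lat ⌊0.6790/0.0416667⌋ = 16 → q.

QI68tq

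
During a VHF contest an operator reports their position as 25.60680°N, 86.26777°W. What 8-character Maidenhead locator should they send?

Offset from 180°W / 90°S: lon 93.73223°, lat 115.60680°.
Field: lon ⌊93.73223/20⌋ = 4 → E; lat ⌊115.60680/10⌋ = 11 → L.
Square: lon ⌊13.73223/2⌋ = 6; lat ⌊5.60680/1⌋ = 5.
Subsquare: lon ⌊1.73223/0.0833333⌋ = 20 → u; lat ⌊0.60680/0.0416667⌋ = 14 → o.
Extended square: lon ⌊0.06556/0.00833333⌋ = 7; lat ⌊0.02347/0.00416667⌋ = 5.

EL65uo75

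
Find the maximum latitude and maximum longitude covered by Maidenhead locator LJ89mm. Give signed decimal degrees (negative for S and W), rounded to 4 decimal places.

Field L=11, J=9: +11·20° lon, +9·10° lat → SW at lon 40°, lat 0°.
Square 8, 9: +8·2° lon, +9·1° lat → SW at lon 56°, lat 9°.
Subsquare m=12, m=12: +12·0.0833333° lon, +12·0.0416667° lat → SW at lon 57°, lat 9.5°.
Cell spans 0.0833333° lon × 0.0416667° lat. NE corner is SW corner plus one full cell.
latitude 9.5417, longitude 57.0833.

9.5417, 57.0833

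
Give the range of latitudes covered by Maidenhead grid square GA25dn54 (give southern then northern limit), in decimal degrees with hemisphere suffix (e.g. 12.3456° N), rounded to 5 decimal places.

84.44167° S, 84.43750° S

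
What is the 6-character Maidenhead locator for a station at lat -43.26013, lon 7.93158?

Add 180° to longitude and 90° to latitude: 187.9316, 46.7399.
Field (20°×10°, letters A–R): lon ⌊187.9316/20⌋ = 9 → J; lat ⌊46.7399/10⌋ = 4 → E.
Square (2°×1°, digits 0–9): lon ⌊7.9316/2⌋ = 3; lat ⌊6.7399/1⌋ = 6.
Subsquare (5′×2.5′, letters a–x): lon ⌊1.9316/0.0833333⌋ = 23 → x; lat ⌊0.7399/0.0416667⌋ = 17 → r.

JE36xr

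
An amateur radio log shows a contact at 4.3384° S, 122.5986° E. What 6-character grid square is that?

Shift to the Maidenhead origin (180°W, 90°S): lon 302.5986, lat 85.6616.
Field: 302.5986/20 → 15 → P, 85.6616/10 → 8 → I; chars PI.
Square: 2.5986/2 → 1, 5.6616/1 → 5; chars 15.
Subsquare: 0.5986/0.0833333 → 7 → h, 0.6616/0.0416667 → 15 → p; chars hp.

PI15hp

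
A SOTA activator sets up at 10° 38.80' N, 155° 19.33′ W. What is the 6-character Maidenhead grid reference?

BK20ip

Shift to the Maidenhead origin (180°W, 90°S): lon 24.6778, lat 100.6467.
Field: 24.6778/20 → 1 → B, 100.6467/10 → 10 → K; chars BK.
Square: 4.6778/2 → 2, 0.6467/1 → 0; chars 20.
Subsquare: 0.6778/0.0833333 → 8 → i, 0.6467/0.0416667 → 15 → p; chars ip.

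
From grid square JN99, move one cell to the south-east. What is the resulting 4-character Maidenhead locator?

KN08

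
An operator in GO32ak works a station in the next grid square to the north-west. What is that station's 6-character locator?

Longitude subsquare a = 0; −1 → -1, wraps to 23 = x, carry into square.
Longitude square 3; −1 → 2.
Latitude subsquare k = 10; +1 → 11 = l.

GO22xl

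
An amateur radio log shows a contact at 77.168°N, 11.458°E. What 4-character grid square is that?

Offset from 180°W / 90°S: lon 191.46°, lat 167.17°.
Field: lon ⌊191.46/20⌋ = 9 → J; lat ⌊167.17/10⌋ = 16 → Q.
Square: lon ⌊11.46/2⌋ = 5; lat ⌊7.17/1⌋ = 7.

JQ57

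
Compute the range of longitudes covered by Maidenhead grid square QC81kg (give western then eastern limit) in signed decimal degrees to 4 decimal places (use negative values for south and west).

156.8333, 156.9167

Field Q=16, C=2: +16·20° lon, +2·10° lat → SW at lon 140°, lat -70°.
Square 8, 1: +8·2° lon, +1·1° lat → SW at lon 156°, lat -69°.
Subsquare k=10, g=6: +10·0.0833333° lon, +6·0.0416667° lat → SW at lon 156.833°, lat -68.75°.
Cell spans 0.0833333° lon × 0.0416667° lat.
west 156.8333, east 156.9167.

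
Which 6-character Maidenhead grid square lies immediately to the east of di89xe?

Longitude subsquare x = 23; +1 → 24, wraps to 0 = a, carry into square.
Longitude square 8; +1 → 9.
The latitude characters are unchanged.

DI99ae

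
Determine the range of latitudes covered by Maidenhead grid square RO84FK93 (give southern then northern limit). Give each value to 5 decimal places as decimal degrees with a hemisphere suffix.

54.42917° N, 54.43333° N

Field R=17, O=14: +17·20° lon, +14·10° lat → SW at lon 160°, lat 50°.
Square 8, 4: +8·2° lon, +4·1° lat → SW at lon 176°, lat 54°.
Subsquare f=5, k=10: +5·0.0833333° lon, +10·0.0416667° lat → SW at lon 176.417°, lat 54.4167°.
Extended square 9, 3: +9·0.00833333° lon, +3·0.00416667° lat → SW at lon 176.492°, lat 54.4292°.
Cell spans 0.00833333° lon × 0.00416667° lat.
south 54.42917° N, north 54.43333° N.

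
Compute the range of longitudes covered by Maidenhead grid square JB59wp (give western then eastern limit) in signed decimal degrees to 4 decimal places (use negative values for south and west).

Field J=9, B=1: +9·20° lon, +1·10° lat → SW at lon 0°, lat -80°.
Square 5, 9: +5·2° lon, +9·1° lat → SW at lon 10°, lat -71°.
Subsquare w=22, p=15: +22·0.0833333° lon, +15·0.0416667° lat → SW at lon 11.8333°, lat -70.375°.
Cell spans 0.0833333° lon × 0.0416667° lat.
west 11.8333, east 11.9167.

11.8333, 11.9167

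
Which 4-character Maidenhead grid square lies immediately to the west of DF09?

Longitude square 0; −1 → -1, wraps to 9, carry into field.
Longitude field D = 3; −1 → 2 = C.
The latitude characters are unchanged.

CF99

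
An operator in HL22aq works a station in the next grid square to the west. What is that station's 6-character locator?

HL12xq

Longitude subsquare a = 0; −1 → -1, wraps to 23 = x, carry into square.
Longitude square 2; −1 → 1.
The latitude characters are unchanged.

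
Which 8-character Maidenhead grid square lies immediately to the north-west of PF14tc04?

Longitude extended square 0; −1 → -1, wraps to 9, carry into subsquare.
Longitude subsquare t = 19; −1 → 18 = s.
Latitude extended square 4; +1 → 5.

PF14sc95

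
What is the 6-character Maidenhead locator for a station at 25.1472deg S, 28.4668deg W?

Offset from 180°W / 90°S: lon 151.5332°, lat 64.8528°.
Field: 151.5332/20 → 7 → H, 64.8528/10 → 6 → G; chars HG.
Square: 11.5332/2 → 5, 4.8528/1 → 4; chars 54.
Subsquare: 1.5332/0.0833333 → 18 → s, 0.8528/0.0416667 → 20 → u; chars su.

HG54su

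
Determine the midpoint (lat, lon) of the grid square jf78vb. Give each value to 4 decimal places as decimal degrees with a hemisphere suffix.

Field J=9, F=5: +9·20° lon, +5·10° lat → SW at lon 0°, lat -40°.
Square 7, 8: +7·2° lon, +8·1° lat → SW at lon 14°, lat -32°.
Subsquare v=21, b=1: +21·0.0833333° lon, +1·0.0416667° lat → SW at lon 15.75°, lat -31.9583°.
Cell spans 0.0833333° lon × 0.0416667° lat. Centre is SW corner plus half of each.
latitude 31.9375° S, longitude 15.7917° E.

31.9375° S, 15.7917° E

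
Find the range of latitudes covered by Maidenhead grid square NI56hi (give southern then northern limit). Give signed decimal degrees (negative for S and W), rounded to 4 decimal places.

-3.6667, -3.6250

Field N=13, I=8: +13·20° lon, +8·10° lat → SW at lon 80°, lat -10°.
Square 5, 6: +5·2° lon, +6·1° lat → SW at lon 90°, lat -4°.
Subsquare h=7, i=8: +7·0.0833333° lon, +8·0.0416667° lat → SW at lon 90.5833°, lat -3.66667°.
Cell spans 0.0833333° lon × 0.0416667° lat.
south -3.6667, north -3.6250.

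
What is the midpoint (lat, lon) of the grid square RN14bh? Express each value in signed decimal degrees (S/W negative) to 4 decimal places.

44.3125, 162.1250

Field R=17, N=13: +17·20° lon, +13·10° lat → SW at lon 160°, lat 40°.
Square 1, 4: +1·2° lon, +4·1° lat → SW at lon 162°, lat 44°.
Subsquare b=1, h=7: +1·0.0833333° lon, +7·0.0416667° lat → SW at lon 162.083°, lat 44.2917°.
Cell spans 0.0833333° lon × 0.0416667° lat. Centre is SW corner plus half of each.
latitude 44.3125, longitude 162.1250.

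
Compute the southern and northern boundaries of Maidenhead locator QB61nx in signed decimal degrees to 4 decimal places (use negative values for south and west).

-78.0417, -78.0000

Field Q=16, B=1: +16·20° lon, +1·10° lat → SW at lon 140°, lat -80°.
Square 6, 1: +6·2° lon, +1·1° lat → SW at lon 152°, lat -79°.
Subsquare n=13, x=23: +13·0.0833333° lon, +23·0.0416667° lat → SW at lon 153.083°, lat -78.0417°.
Cell spans 0.0833333° lon × 0.0416667° lat.
south -78.0417, north -78.0000.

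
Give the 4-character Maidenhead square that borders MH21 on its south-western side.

MH10

Longitude square 2; −1 → 1.
Latitude square 1; −1 → 0.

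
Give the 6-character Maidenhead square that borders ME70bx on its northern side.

Latitude subsquare x = 23; +1 → 24, wraps to 0 = a, carry into square.
Latitude square 0; +1 → 1.
The longitude characters are unchanged.

ME71ba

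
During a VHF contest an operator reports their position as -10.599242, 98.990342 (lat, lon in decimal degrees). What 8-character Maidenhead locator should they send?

NH99lj86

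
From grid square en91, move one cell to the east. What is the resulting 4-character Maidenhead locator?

FN01

Longitude square 9; +1 → 10, wraps to 0, carry into field.
Longitude field E = 4; +1 → 5 = F.
The latitude characters are unchanged.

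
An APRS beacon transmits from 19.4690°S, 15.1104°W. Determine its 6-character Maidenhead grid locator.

IH20km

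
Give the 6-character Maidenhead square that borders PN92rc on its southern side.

PN92rb

Latitude subsquare c = 2; −1 → 1 = b.
The longitude characters are unchanged.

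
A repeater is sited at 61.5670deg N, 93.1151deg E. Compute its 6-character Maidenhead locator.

NP61nn

Shift to the Maidenhead origin (180°W, 90°S): lon 273.1151, lat 151.5670.
Field (20°×10°, letters A–R): lon ⌊273.1151/20⌋ = 13 → N; lat ⌊151.5670/10⌋ = 15 → P.
Square (2°×1°, digits 0–9): lon ⌊13.1151/2⌋ = 6; lat ⌊1.5670/1⌋ = 1.
Subsquare (5′×2.5′, letters a–x): lon ⌊1.1151/0.0833333⌋ = 13 → n; lat ⌊0.5670/0.0416667⌋ = 13 → n.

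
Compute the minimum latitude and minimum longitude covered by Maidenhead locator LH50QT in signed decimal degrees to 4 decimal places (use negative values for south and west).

-19.2083, 51.3333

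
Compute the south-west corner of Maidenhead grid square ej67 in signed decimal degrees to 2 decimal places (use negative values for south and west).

Field E=4, J=9: +4·20° lon, +9·10° lat → SW at lon -100°, lat 0°.
Square 6, 7: +6·2° lon, +7·1° lat → SW at lon -88°, lat 7°.
latitude 7.00, longitude -88.00.

7.00, -88.00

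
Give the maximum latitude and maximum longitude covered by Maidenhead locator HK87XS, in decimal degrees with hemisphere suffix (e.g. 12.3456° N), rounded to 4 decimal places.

Field H=7, K=10: +7·20° lon, +10·10° lat → SW at lon -40°, lat 10°.
Square 8, 7: +8·2° lon, +7·1° lat → SW at lon -24°, lat 17°.
Subsquare x=23, s=18: +23·0.0833333° lon, +18·0.0416667° lat → SW at lon -22.0833°, lat 17.75°.
Cell spans 0.0833333° lon × 0.0416667° lat. NE corner is SW corner plus one full cell.
latitude 17.7917° N, longitude 22.0000° W.

17.7917° N, 22.0000° W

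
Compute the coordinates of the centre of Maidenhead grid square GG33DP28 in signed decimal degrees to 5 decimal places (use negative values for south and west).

-26.33958, -53.72917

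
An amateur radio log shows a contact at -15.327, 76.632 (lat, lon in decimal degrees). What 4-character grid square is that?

MH84

Shift to the Maidenhead origin (180°W, 90°S): lon 256.63, lat 74.67.
Field (20°×10°, letters A–R): lon ⌊256.63/20⌋ = 12 → M; lat ⌊74.67/10⌋ = 7 → H.
Square (2°×1°, digits 0–9): lon ⌊16.63/2⌋ = 8; lat ⌊4.67/1⌋ = 4.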